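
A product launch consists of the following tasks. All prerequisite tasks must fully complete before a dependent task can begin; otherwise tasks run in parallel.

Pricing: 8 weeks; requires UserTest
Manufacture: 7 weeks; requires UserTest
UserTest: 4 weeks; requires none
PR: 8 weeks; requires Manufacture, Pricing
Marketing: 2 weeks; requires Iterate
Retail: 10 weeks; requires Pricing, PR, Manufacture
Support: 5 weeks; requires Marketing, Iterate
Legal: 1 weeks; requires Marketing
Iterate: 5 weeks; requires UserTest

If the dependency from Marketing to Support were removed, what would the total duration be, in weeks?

30

Original critical path: UserTest→Pricing→PR→Retail = 4+8+8+10 = 30 ⇒ 30 weeks.
Without Marketing→Support, Support's earliest start moves from 11 to 9.
After: UserTest→Pricing→PR→Retail = 4+8+8+10 = 30 → 30 weeks.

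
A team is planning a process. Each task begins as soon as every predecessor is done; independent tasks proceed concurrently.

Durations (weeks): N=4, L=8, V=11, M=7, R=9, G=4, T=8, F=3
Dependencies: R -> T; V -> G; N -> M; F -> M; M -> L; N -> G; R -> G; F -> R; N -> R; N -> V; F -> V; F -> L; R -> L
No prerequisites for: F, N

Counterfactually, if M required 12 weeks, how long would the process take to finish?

As given, the longest chain is N→R→T = 4+9+8 = 21, so the finish is 21 weeks.
M has 2 weeks of float (longest path through it is 19).
New critical path: N→M→L = 4+12+8 = 24 ⇒ 24 weeks.

24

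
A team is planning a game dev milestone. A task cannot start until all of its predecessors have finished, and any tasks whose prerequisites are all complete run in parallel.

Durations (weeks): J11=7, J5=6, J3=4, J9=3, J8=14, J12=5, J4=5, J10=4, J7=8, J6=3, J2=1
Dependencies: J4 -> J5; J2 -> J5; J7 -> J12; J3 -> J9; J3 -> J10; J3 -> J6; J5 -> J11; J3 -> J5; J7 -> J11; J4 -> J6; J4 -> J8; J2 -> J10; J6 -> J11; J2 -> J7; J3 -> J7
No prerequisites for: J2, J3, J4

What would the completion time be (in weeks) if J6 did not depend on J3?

Before: longest chain J3→J7→J11 = 4+8+7 = 19, finish 19.
Dropping J3→J6 doesn't change J6's earliest start (5); another predecessor still binds.
The longest chain is now J3→J7→J11 = 4+8+7 = 19, so the schedule takes 19 weeks.

19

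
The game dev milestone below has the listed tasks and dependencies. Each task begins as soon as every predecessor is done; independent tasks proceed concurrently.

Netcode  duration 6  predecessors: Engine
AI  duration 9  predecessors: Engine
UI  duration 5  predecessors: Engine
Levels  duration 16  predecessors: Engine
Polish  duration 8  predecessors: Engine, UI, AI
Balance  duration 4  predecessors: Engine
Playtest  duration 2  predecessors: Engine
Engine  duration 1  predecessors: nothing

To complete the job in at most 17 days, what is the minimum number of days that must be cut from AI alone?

1

Current finish: 18 days; target: 17.
AI is on every critical path, so each day cut from AI cuts the finish by one (this holds down to a finish of 17).
Need 18 − 17 = 1 day off AI → AI becomes 8 days, finish becomes 17.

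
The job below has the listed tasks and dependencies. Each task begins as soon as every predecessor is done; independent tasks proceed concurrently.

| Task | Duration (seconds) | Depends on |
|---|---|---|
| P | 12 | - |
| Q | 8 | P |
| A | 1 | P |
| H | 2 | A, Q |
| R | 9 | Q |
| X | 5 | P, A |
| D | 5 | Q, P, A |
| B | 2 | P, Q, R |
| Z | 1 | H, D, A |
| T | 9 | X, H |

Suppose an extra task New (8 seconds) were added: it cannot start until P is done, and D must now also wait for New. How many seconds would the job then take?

31

Originally the job takes 31 seconds.
With New inserted, D now waits for max(Q, P, A, New).
New critical path: P→Q→H→T = 12+8+2+9 = 31 ⇒ 31 seconds.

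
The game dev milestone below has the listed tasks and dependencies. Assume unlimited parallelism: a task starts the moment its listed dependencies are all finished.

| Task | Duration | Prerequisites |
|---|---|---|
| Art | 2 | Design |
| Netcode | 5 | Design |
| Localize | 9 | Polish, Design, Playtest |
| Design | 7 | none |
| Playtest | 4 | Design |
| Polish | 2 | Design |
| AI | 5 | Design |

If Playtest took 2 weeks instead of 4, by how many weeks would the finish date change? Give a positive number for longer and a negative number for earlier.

Actual critical path: Design→Playtest→Localize = 7+4+9 = 20 ⇒ 20 weeks.
Since Playtest is critical, the -2 change carries straight to that chain (now 18 weeks).
The critical path is still Design→Playtest→Localize; finish is now 18 weeks.
Change in finish: 18 − 20 = -2 weeks.

-2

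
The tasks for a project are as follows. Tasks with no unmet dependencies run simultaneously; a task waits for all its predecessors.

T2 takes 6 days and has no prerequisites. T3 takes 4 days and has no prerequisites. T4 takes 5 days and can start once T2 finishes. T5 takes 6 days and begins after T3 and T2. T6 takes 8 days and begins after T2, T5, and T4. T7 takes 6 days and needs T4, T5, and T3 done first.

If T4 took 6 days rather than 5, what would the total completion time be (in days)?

20

Baseline: T2→T5→T6 = 6+6+8 = 20 → 20 days.
The longest path through T4 is only 19 days, so T4 has float 1.
The binding chain switches to T2→T4→T6 = 6+6+8 = 20; finish 20 days.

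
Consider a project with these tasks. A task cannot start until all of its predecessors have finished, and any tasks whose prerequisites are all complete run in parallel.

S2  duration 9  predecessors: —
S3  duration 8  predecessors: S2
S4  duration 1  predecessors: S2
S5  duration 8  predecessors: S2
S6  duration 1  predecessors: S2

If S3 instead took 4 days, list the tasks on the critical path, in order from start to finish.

As given, the longest chain is S2→S3 = 9+8 = 17, so the finish is 17 days.
Since S3 is critical, the -4 change carries straight to that chain (now 13 days).
New critical path: S2→S5 = 9+8 = 17 ⇒ 17 days.

S2, S5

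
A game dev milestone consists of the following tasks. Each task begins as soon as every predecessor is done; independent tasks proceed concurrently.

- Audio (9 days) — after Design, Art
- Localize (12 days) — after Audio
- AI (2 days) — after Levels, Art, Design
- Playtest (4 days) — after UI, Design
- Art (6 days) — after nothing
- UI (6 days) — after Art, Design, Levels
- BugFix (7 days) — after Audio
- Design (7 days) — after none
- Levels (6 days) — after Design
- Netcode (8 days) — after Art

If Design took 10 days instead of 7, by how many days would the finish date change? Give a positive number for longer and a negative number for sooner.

3

As given, the longest chain is Design→Audio→Localize = 7+9+12 = 28, so the finish is 28 days.
Design is on the critical path; changing it to 10 makes that path 31 days.
No other chain overtakes it, so the finish is 31 days.
Change in finish: 31 − 28 = +3 days.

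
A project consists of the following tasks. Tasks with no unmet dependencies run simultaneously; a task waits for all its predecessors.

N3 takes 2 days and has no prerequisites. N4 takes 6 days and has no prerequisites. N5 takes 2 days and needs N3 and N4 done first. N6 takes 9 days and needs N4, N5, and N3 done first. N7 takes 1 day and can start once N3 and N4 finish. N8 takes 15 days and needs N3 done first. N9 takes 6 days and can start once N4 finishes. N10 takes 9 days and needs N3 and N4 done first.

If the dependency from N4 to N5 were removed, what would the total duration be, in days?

17

Before: longest chain N3→N8 = 2+15 = 17, finish 17.
Without N4→N5, N5's earliest start moves from 6 to 2.
New critical path: N3→N8 = 2+15 = 17 ⇒ 17 days.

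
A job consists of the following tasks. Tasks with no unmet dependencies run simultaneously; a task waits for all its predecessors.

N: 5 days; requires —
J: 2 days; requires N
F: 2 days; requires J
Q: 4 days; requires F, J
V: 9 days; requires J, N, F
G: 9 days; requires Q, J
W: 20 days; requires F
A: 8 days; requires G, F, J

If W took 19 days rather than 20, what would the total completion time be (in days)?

30

Baseline: N→J→F→Q→G→A = 5+2+2+4+9+8 = 30 → 30 days.
W is off the critical path — its longest chain is 29 days, giving 1 of slack.
No other chain overtakes it, so the finish is 30 days.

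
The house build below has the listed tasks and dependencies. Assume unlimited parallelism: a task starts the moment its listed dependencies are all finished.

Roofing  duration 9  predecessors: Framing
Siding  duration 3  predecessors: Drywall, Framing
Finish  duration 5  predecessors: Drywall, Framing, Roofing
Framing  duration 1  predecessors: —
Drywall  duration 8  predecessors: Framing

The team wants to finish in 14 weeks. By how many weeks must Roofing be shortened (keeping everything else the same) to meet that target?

Current finish: 15 weeks; target: 14.
Roofing is on every critical path, so each week cut from Roofing cuts the finish by one (this holds down to a finish of 14).
Need 15 − 14 = 1 week off Roofing → Roofing becomes 8 weeks, finish becomes 14.

1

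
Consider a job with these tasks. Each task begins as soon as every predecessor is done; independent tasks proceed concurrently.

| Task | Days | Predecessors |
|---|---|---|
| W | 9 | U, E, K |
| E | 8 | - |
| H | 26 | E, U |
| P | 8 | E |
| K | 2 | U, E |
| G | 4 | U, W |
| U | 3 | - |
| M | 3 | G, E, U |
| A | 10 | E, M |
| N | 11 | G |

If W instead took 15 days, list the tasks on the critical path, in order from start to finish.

Baseline: E→K→W→G→M→A = 8+2+9+4+3+10 = 36 → 36 days.
W lies on that path, so at 15 days the path becomes 42 days.
That remains the longest chain; total 42 days.

E, K, W, G, M, A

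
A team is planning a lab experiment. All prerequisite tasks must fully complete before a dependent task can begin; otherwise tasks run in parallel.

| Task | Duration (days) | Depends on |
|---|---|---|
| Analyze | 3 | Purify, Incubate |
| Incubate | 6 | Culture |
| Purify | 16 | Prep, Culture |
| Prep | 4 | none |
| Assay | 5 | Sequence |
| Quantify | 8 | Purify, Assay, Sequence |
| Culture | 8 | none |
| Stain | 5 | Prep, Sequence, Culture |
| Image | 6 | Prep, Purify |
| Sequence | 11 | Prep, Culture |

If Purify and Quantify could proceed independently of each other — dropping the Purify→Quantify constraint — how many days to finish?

32

With the dependency in place, Culture→Sequence→Assay→Quantify = 8+11+5+8 = 32 sets the finish at 32 days.
Dropping Purify→Quantify doesn't change Quantify's earliest start (24); another predecessor still binds.
After: Culture→Sequence→Assay→Quantify = 8+11+5+8 = 32 → 32 days.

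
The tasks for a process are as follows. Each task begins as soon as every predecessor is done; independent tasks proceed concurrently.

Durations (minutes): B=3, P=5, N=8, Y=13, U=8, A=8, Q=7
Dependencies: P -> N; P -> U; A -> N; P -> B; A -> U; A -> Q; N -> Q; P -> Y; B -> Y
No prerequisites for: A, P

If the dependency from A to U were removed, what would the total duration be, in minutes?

Before: longest chain A→N→Q = 8+8+7 = 23, finish 23.
Without A→U, U's earliest start moves from 8 to 5.
After: A→N→Q = 8+8+7 = 23 → 23 minutes.

23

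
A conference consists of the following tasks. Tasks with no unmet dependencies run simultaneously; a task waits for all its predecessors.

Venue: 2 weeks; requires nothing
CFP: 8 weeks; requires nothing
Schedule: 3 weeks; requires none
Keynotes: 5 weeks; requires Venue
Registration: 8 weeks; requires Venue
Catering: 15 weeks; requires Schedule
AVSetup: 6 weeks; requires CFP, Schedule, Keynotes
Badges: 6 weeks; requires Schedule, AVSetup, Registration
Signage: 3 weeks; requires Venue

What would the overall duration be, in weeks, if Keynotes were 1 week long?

As given, the longest chain is CFP→AVSetup→Badges = 8+6+6 = 20, so the finish is 20 weeks.
Keynotes is off the critical path — its longest chain is 19 weeks, giving 1 of slack.
No other chain overtakes it, so the finish is 20 weeks.

20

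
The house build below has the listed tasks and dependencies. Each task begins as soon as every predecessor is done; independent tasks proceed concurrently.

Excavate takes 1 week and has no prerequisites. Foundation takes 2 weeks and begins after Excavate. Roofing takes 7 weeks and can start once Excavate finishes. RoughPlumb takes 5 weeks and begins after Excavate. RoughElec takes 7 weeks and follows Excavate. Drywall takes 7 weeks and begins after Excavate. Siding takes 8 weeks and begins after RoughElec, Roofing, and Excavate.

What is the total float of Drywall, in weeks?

8

Critical path: Excavate→Roofing→Siding = 1+7+8 = 16, so the finish is 16 weeks.
The longest chain containing Drywall totals 8 weeks.
So Drywall can slip 16 − 8 = 8 weeks.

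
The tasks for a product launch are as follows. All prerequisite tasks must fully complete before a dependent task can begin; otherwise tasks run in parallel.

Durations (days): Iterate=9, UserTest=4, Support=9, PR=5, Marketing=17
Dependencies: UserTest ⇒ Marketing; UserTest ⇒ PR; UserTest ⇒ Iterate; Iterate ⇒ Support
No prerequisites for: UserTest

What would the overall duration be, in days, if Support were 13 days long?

26

The binding path is UserTest→Iterate→Support = 4+9+9 = 22; finish at 22 days.
Since Support is critical, the +4 change carries straight to that chain (now 26 days).
No other chain overtakes it, so the finish is 26 days.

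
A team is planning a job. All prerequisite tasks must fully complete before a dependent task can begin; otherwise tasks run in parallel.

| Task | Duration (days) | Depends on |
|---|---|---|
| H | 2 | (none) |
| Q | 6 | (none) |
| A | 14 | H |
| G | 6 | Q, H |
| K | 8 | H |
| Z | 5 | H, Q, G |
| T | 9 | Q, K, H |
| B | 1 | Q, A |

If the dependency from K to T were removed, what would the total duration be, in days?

17

Original critical path: H→K→T = 2+8+9 = 19 ⇒ 19 days.
Without K→T, T's earliest start moves from 10 to 6.
After: H→A→B = 2+14+1 = 17 → 17 days.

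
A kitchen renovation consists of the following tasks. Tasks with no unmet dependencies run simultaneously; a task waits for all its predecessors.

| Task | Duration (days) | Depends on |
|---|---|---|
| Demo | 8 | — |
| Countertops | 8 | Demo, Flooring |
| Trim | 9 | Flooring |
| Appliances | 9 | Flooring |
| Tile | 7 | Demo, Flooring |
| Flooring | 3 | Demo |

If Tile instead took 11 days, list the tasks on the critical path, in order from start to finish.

Actual critical path: Demo→Flooring→Appliances = 8+3+9 = 20 ⇒ 20 days.
Tile is off the critical path — its longest chain is 18 days, giving 2 of slack.
New critical path: Demo→Flooring→Tile = 8+3+11 = 22 ⇒ 22 days.

Demo, Flooring, Tile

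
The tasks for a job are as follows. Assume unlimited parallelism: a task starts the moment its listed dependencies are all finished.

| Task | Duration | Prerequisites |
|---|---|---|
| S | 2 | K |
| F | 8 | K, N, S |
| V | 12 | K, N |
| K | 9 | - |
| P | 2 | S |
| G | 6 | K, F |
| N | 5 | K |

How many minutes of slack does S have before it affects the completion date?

Critical path: K→N→F→G = 9+5+8+6 = 28, so the finish is 28 minutes.
The longest chain containing S totals 25 minutes.
So S can slip 14 − 11 = 3 minutes.

3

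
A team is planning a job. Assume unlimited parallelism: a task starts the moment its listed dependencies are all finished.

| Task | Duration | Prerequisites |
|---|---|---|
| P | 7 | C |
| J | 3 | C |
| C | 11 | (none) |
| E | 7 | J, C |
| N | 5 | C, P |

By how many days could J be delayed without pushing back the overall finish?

Critical path: C→P→N = 11+7+5 = 23, so the finish is 23 days.
The longest chain containing J totals 21 days.
Float = 23 − 21 = 2.

2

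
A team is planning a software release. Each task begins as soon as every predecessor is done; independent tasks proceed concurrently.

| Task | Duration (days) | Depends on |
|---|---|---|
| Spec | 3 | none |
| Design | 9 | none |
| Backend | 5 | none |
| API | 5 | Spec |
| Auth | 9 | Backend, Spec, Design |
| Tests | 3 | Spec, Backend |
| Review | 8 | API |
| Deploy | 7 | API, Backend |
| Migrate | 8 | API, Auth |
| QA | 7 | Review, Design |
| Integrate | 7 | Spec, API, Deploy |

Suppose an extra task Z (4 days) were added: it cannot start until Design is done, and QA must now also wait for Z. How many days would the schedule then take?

Originally the schedule takes 26 days.
With Z inserted, QA now waits for max(Review, Design, Z).
New critical path: Design→Auth→Migrate = 9+9+8 = 26 ⇒ 26 days.

26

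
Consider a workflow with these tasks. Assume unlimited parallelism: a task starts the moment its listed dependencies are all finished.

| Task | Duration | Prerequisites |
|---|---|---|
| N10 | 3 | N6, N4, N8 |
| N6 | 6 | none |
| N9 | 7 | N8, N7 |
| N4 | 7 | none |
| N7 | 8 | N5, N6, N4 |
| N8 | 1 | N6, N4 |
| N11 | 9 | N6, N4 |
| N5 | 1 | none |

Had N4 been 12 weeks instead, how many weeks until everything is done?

As given, the longest chain is N4→N7→N9 = 7+8+7 = 22, so the finish is 22 weeks.
N4 lies on that path, so at 12 weeks the path becomes 27 weeks.
No other chain overtakes it, so the finish is 27 weeks.

27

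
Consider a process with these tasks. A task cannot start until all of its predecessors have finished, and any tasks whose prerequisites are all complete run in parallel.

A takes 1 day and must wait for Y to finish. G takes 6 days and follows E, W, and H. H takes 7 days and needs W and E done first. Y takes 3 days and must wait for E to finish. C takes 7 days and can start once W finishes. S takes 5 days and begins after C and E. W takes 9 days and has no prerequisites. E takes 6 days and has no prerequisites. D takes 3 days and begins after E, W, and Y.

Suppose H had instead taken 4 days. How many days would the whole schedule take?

21

Actual critical path: W→H→G = 9+7+6 = 22 ⇒ 22 days.
H is on the critical path; changing it to 4 makes that path 19 days.
New critical path: W→C→S = 9+7+5 = 21 ⇒ 21 days.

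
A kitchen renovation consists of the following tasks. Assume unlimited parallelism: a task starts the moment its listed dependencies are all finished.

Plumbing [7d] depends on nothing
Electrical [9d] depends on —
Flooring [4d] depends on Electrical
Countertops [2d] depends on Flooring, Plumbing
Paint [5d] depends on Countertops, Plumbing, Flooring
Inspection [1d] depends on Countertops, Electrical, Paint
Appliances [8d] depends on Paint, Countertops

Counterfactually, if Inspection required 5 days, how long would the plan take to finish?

Actual critical path: Electrical→Flooring→Countertops→Paint→Appliances = 9+4+2+5+8 = 28 ⇒ 28 days.
Inspection has 7 days of float (longest path through it is 21).
No other chain overtakes it, so the finish is 28 days.

28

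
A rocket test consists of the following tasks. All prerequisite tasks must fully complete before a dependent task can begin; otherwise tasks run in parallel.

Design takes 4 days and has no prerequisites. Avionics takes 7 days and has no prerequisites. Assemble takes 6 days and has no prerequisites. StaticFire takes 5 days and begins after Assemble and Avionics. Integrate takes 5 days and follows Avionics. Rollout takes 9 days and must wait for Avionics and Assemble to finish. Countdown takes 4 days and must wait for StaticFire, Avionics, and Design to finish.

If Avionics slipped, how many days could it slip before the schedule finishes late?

The longest chain is Avionics→StaticFire→Countdown = 7+5+4 = 16; overall finish 16 days.
The longest chain containing Avionics totals 16 days.
Float = 16 − 16 = 0.

0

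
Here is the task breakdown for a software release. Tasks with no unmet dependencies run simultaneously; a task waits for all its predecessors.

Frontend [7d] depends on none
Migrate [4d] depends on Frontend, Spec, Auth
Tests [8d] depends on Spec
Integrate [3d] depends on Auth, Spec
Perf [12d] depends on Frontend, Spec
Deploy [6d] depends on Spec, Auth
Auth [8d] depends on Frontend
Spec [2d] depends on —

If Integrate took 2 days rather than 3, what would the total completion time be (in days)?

21

The binding path is Frontend→Auth→Deploy = 7+8+6 = 21; finish at 21 days.
Integrate has 3 days of float (longest path through it is 18).
No other chain overtakes it, so the finish is 21 days.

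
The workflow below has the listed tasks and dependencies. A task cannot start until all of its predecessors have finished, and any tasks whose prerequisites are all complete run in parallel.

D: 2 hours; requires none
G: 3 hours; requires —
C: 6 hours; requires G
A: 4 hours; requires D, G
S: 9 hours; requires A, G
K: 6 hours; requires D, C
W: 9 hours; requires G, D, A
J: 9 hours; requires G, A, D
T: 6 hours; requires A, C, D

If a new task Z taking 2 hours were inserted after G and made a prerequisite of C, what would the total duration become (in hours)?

Originally the project takes 16 hours.
With Z inserted, C now waits for max(G, Z).
New critical path: G→Z→C→K = 3+2+6+6 = 17 ⇒ 17 hours.

17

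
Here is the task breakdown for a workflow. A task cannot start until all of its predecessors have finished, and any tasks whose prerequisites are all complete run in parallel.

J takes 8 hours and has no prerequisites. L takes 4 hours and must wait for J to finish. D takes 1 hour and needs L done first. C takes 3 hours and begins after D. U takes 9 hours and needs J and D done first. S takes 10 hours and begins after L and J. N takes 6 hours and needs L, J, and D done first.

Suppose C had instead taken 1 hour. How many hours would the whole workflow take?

22

As given, the longest chain is J→L→D→U = 8+4+1+9 = 22, so the finish is 22 hours.
C is off the critical path — its longest chain is 16 hours, giving 6 of slack.
No other chain overtakes it, so the finish is 22 hours.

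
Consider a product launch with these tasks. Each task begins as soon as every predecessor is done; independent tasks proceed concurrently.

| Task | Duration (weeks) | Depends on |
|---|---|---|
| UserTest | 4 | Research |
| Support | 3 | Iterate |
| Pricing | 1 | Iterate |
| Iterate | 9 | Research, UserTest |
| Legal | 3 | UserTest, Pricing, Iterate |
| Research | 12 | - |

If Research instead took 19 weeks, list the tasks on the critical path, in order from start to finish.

Baseline: Research→UserTest→Iterate→Pricing→Legal = 12+4+9+1+3 = 29 → 29 weeks.
Research is on the critical path; changing it to 19 makes that path 36 weeks.
No other chain overtakes it, so the finish is 36 weeks.

Research, UserTest, Iterate, Pricing, Legal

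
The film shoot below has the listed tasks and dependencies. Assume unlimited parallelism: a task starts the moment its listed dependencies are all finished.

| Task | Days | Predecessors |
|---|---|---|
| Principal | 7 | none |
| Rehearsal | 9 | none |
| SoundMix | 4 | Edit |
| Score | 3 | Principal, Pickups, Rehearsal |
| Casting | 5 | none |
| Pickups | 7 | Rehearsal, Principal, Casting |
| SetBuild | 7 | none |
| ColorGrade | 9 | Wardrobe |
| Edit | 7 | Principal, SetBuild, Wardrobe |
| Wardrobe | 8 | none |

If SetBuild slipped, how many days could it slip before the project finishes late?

1

Critical path: Wardrobe→Edit→SoundMix = 8+7+4 = 19, so the finish is 19 days.
SetBuild finishes as early as 7 and must finish by 8.
Float = 19 − 18 = 1.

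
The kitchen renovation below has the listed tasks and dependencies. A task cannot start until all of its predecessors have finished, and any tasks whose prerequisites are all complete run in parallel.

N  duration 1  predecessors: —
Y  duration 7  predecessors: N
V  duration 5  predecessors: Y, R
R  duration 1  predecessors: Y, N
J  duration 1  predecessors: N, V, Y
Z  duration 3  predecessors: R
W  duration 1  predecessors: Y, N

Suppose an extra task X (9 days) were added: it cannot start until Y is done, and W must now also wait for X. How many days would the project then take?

Originally the project takes 15 days.
With X inserted, W now waits for max(Y, N, X).
New critical path: N→Y→X→W = 1+7+9+1 = 18 ⇒ 18 days.

18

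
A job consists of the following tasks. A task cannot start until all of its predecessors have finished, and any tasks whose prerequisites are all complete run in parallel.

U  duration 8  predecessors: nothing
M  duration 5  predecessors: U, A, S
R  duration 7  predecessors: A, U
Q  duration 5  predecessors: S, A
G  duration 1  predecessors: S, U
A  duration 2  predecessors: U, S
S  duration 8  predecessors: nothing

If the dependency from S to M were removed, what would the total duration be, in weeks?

17

Before: longest chain U→A→R = 8+2+7 = 17, finish 17.
Dropping S→M doesn't change M's earliest start (10); another predecessor still binds.
New critical path: U→A→R = 8+2+7 = 17 ⇒ 17 weeks.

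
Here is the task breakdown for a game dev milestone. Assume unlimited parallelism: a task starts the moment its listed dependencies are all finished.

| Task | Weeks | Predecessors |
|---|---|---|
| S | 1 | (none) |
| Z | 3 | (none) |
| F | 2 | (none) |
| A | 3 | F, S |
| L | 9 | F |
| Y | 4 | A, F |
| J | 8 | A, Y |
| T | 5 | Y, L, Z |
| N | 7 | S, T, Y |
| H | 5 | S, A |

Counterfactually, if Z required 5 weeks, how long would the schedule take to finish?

Critical path before the change: F→L→T→N = 2+9+5+7 = 23 giving 23 weeks.
Z has 8 weeks of float (longest path through it is 15).
That remains the longest chain; total 23 weeks.

23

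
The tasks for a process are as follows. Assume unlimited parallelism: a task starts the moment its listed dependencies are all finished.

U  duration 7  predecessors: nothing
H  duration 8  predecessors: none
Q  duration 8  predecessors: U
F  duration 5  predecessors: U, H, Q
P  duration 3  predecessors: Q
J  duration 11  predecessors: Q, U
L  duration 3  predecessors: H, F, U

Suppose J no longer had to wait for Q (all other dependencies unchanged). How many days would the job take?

23

With the dependency in place, U→Q→J = 7+8+11 = 26 sets the finish at 26 days.
Without Q→J, J's earliest start moves from 15 to 7.
The longest chain is now U→Q→F→L = 7+8+5+3 = 23, so the job takes 23 days.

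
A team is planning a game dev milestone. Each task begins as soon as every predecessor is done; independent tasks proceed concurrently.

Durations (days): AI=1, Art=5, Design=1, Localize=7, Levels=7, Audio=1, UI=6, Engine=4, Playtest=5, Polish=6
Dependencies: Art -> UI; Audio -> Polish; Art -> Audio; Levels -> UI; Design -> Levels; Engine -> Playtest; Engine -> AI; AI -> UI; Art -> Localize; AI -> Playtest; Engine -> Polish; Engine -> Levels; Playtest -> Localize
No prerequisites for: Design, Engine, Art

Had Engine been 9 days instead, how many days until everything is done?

Actual critical path: Engine→Levels→UI = 4+7+6 = 17 ⇒ 17 days.
Engine is on the critical path; changing it to 9 makes that path 22 days.
No other chain overtakes it, so the finish is 22 days.

22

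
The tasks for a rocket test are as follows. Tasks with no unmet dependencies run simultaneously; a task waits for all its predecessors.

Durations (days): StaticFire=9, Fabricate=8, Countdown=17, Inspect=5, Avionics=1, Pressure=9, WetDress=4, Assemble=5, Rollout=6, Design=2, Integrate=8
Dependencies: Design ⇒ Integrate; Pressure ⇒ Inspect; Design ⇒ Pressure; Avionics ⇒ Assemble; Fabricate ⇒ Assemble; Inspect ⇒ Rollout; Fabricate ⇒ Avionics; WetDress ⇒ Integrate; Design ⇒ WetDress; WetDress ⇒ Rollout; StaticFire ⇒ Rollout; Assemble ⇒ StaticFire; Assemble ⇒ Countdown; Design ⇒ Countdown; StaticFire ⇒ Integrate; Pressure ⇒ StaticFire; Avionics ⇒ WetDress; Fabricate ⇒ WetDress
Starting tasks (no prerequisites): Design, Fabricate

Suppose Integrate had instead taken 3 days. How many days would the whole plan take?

Critical path before the change: Fabricate→Avionics→Assemble→StaticFire→Integrate = 8+1+5+9+8 = 31 giving 31 days.
Since Integrate is critical, the -5 change carries straight to that chain (now 26 days).
The binding chain switches to Fabricate→Avionics→Assemble→Countdown = 8+1+5+17 = 31; finish 31 days.

31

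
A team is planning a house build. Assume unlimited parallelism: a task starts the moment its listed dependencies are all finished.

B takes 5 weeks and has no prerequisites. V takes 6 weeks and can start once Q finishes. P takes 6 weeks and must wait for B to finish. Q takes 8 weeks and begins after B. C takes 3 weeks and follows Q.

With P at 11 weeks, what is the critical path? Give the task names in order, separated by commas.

B, Q, V

The binding path is B→Q→V = 5+8+6 = 19; finish at 19 weeks.
P is off the critical path — its longest chain is 11 weeks, giving 8 of slack.
No other chain overtakes it, so the finish is 19 weeks.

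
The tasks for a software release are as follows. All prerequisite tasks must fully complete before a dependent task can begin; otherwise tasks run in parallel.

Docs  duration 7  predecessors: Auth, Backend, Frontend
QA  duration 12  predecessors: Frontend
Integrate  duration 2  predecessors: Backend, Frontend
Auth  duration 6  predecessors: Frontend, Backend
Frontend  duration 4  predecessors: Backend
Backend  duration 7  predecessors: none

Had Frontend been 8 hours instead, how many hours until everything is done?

28

Actual critical path: Backend→Frontend→Auth→Docs = 7+4+6+7 = 24 ⇒ 24 hours.
Since Frontend is critical, the +4 change carries straight to that chain (now 28 hours).
The critical path is still Backend→Frontend→Auth→Docs; finish is now 28 hours.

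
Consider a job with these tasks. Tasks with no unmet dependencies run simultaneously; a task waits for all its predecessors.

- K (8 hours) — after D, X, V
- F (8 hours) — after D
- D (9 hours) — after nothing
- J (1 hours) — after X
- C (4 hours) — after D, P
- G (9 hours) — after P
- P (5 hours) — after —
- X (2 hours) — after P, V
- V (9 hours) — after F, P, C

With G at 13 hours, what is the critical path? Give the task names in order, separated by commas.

D, F, V, X, K

Critical path before the change: D→F→V→X→K = 9+8+9+2+8 = 36 giving 36 hours.
G has 22 hours of float (longest path through it is 14).
That remains the longest chain; total 36 hours.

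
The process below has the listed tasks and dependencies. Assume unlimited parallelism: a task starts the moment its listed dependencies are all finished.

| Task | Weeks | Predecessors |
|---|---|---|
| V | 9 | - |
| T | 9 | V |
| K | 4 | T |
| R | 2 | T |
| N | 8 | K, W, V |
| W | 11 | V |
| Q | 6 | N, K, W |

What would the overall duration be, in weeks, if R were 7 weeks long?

As given, the longest chain is V→T→K→N→Q = 9+9+4+8+6 = 36, so the finish is 36 weeks.
The longest path through R is only 20 weeks, so R has float 16.
The critical path is still V→T→K→N→Q; finish is now 36 weeks.

36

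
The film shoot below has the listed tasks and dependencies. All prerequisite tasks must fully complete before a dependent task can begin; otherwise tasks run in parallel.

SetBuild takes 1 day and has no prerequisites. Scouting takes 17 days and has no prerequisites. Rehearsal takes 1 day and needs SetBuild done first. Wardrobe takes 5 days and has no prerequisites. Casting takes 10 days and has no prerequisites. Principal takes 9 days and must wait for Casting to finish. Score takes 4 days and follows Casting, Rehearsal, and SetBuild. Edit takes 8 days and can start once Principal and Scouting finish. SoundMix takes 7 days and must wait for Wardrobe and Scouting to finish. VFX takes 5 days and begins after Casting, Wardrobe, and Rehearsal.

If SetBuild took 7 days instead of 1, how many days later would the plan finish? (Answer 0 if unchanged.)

0

Critical path before the change: Casting→Principal→Edit = 10+9+8 = 27 giving 27 days.
SetBuild has 20 days of float (longest path through it is 7).
That remains the longest chain; total 27 days.
Change in finish: 27 − 27 = +0 days.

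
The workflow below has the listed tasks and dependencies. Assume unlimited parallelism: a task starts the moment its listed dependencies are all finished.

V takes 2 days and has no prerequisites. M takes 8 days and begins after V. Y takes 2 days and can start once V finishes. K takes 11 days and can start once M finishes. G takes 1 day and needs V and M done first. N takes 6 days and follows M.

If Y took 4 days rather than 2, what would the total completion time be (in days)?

The binding path is V→M→K = 2+8+11 = 21; finish at 21 days.
The longest path through Y is only 4 days, so Y has float 17.
No other chain overtakes it, so the finish is 21 days.

21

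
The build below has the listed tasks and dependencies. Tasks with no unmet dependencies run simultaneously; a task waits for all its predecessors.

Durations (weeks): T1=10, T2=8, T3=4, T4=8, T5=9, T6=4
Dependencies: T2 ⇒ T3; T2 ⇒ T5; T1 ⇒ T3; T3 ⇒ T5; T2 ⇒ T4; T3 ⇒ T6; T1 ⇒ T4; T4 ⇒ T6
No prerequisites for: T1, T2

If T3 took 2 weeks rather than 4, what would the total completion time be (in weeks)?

22

The binding path is T1→T3→T5 = 10+4+9 = 23; finish at 23 weeks.
T3 lies on that path, so at 2 weeks the path becomes 21 weeks.
New critical path: T1→T4→T6 = 10+8+4 = 22 ⇒ 22 weeks.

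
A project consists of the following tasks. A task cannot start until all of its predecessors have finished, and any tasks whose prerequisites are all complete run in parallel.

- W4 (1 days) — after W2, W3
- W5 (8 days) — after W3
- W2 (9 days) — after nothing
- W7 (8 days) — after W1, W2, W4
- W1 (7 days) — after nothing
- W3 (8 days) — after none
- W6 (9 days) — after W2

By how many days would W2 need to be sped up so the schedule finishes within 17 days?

Current finish: 18 days; target: 17.
W2 is on every critical path, so each day cut from W2 cuts the finish by one (this holds down to a finish of 17).
Need 18 − 17 = 1 day off W2 → W2 becomes 8 days, finish becomes 17.

1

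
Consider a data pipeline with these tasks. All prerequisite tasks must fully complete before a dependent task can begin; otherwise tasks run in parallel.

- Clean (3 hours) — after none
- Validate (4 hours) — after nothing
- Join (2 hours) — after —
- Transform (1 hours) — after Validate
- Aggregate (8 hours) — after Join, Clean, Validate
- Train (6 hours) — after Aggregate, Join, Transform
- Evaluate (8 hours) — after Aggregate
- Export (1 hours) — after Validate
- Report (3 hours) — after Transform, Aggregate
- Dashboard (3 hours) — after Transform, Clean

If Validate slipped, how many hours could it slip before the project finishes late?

0

Critical path: Validate→Aggregate→Evaluate = 4+8+8 = 20, so the finish is 20 hours.
Longest path through Validate: 20 hours (earliest finish 4, latest finish 4).
Slack of Validate = 0 − 0 = 0 hours.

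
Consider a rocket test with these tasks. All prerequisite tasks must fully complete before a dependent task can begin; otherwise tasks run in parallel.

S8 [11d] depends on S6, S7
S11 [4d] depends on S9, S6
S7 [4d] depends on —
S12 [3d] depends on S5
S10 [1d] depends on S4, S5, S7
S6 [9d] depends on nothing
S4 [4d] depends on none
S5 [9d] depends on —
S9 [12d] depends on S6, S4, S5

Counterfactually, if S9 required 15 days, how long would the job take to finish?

28

Baseline: S5→S9→S11 = 9+12+4 = 25 → 25 days.
Since S9 is critical, the +3 change carries straight to that chain (now 28 days).
No other chain overtakes it, so the finish is 28 days.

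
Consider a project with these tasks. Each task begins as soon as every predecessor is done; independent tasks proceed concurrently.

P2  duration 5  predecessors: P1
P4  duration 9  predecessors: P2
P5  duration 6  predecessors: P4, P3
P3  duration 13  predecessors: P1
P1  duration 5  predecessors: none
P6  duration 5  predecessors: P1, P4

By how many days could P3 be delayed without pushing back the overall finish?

1

Critical path: P1→P2→P4→P5 = 5+5+9+6 = 25, so the finish is 25 days.
P3 finishes as early as 18 and must finish by 19.
So P3 can slip 19 − 18 = 1 day.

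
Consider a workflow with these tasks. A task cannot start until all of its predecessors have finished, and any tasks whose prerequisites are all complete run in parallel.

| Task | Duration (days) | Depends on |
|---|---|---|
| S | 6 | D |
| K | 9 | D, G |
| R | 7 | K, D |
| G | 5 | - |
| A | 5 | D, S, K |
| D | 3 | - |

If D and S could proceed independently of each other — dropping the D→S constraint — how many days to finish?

With the dependency in place, G→K→R = 5+9+7 = 21 sets the finish at 21 days.
Without D→S, S's earliest start moves from 3 to 0.
The longest chain is now G→K→R = 5+9+7 = 21, so the workflow takes 21 days.

21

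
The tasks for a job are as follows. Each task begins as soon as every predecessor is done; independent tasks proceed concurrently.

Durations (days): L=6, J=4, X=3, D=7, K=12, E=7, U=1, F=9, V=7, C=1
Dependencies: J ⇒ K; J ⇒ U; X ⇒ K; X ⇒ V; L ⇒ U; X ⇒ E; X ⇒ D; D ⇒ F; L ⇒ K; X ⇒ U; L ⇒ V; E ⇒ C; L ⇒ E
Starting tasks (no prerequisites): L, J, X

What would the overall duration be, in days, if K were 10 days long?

The binding path is X→D→F = 3+7+9 = 19; finish at 19 days.
The longest path through K is only 18 days, so K has float 1.
That remains the longest chain; total 19 days.

19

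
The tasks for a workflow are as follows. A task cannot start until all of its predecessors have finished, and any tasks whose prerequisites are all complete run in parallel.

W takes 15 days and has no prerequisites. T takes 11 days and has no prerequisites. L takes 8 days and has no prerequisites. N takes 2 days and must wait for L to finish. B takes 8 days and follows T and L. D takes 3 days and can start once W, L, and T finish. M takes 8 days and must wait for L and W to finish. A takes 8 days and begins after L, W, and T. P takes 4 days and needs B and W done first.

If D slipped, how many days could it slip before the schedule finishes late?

5

Critical path: W→M = 15+8 = 23, so the finish is 23 days.
Longest path through D: 18 days (earliest finish 18, latest finish 23).
Slack of D = 20 − 15 = 5 days.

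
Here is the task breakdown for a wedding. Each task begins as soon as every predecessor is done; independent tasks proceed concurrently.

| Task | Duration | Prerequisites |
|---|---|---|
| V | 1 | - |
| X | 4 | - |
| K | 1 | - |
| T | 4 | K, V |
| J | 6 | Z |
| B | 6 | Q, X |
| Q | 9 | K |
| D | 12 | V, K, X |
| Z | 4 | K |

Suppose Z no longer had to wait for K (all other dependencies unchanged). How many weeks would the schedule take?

With the dependency in place, K→Q→B = 1+9+6 = 16 sets the finish at 16 weeks.
Without K→Z, Z's earliest start moves from 1 to 0.
The longest chain is now K→Q→B = 1+9+6 = 16, so the schedule takes 16 weeks.

16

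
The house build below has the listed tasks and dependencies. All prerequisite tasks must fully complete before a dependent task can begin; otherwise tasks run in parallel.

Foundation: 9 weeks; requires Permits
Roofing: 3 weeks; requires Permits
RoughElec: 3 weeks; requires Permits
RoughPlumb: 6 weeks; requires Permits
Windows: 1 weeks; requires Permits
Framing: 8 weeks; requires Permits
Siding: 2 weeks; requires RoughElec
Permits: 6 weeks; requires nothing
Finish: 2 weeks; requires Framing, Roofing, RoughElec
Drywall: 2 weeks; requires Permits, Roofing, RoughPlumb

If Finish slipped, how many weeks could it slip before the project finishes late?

0

Critical path: Permits→Framing→Finish = 6+8+2 = 16, so the finish is 16 weeks.
Longest path through Finish: 16 weeks (earliest finish 16, latest finish 16).
Float = 16 − 16 = 0.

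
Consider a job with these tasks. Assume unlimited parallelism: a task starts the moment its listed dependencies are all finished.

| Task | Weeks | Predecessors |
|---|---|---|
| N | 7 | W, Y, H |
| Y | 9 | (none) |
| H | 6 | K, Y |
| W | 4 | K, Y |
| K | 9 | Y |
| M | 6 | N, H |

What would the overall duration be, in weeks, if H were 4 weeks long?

35

Critical path before the change: Y→K→H→N→M = 9+9+6+7+6 = 37 giving 37 weeks.
H lies on that path, so at 4 weeks the path becomes 35 weeks.
That remains the longest chain; total 35 weeks.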